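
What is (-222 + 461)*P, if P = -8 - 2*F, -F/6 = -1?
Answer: -4780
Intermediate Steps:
F = 6 (F = -6*(-1) = 6)
P = -20 (P = -8 - 2*6 = -8 - 12 = -20)
(-222 + 461)*P = (-222 + 461)*(-20) = 239*(-20) = -4780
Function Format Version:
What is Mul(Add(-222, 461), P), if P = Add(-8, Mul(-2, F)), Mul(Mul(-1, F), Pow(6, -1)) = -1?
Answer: -4780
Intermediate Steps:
F = 6 (F = Mul(-6, -1) = 6)
P = -20 (P = Add(-8, Mul(-2, 6)) = Add(-8, -12) = -20)
Mul(Add(-222, 461), P) = Mul(Add(-222, 461), -20) = Mul(239, -20) = -4780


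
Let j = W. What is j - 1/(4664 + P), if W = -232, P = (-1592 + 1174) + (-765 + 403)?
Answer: -901089/3884 ≈ -232.00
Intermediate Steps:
P = -780 (P = -418 - 362 = -780)
j = -232
j - 1/(4664 + P) = -232 - 1/(4664 - 780) = -232 - 1/3884 = -901089/3884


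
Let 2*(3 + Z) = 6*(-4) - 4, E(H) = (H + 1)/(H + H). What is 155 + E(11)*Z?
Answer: 1603/11 ≈ 145.73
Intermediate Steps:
E(H) = (1 + H)/(2*H) (E(H) = (1 + H)/((2*H)) = (1 + H)*(1/(2*H)) = (1 + H)/(2*H))
Z = -17 (Z = -3 + (6*(-4) - 4)/2 = -3 + (-24 - 4)/2 = -3 + (½)*(-28) = -3 - 14 = -17)
155 + E(11)*Z = 155 + ((½)*(1 + 11)/11)*(-17) = 155 + ((½)*(1/11)*12)*(-17) = 155 + (6/11)*(-17) = 155 - 102/11 = 1603/11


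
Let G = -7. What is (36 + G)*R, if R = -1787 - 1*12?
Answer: -52171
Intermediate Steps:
R = -1799 (R = -1787 - 12 = -1799)
(36 + G)*R = (36 - 7)*(-1799) = 29*(-1799) = -52171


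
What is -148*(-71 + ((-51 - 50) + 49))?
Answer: 18204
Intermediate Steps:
-148*(-71 + ((-51 - 50) + 49)) = -148*(-71 + (-101 + 49)) = -148*(-71 - 52) = -148*(-123) = 18204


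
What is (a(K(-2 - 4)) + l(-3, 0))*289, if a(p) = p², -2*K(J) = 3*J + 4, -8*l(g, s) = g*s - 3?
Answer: 114155/8 ≈ 14269.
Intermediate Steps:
l(g, s) = 3/8 - g*s/8 (l(g, s) = -(g*s - 3)/8 = -(-3 + g*s)/8 = 3/8 - g*s/8)
K(J) = -2 - 3*J/2 (K(J) = -(3*J + 4)/2 = -(4 + 3*J)/2 = -2 - 3*J/2)
(a(K(-2 - 4)) + l(-3, 0))*289 = ((-2 - 3*(-2 - 4)/2)² + (3/8 - ⅛*(-3)*0))*289 = ((-2 - 3/2*(-6))² + (3/8 + 0))*289 = ((-2 + 9)² + 3/8)*289 = (7² + 3/8)*289 = (49 + 3/8)*289 = (395/8)*289 = 114155/8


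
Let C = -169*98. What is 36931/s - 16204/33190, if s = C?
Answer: -747055269/274846390 ≈ -2.7181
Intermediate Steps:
C = -16562
s = -16562
36931/s - 16204/33190 = 36931/(-16562) - 16204/33190 = 36931*(-1/16562) - 16204*1/33190 = -36931/16562 - 8102/16595 = -747055269/274846390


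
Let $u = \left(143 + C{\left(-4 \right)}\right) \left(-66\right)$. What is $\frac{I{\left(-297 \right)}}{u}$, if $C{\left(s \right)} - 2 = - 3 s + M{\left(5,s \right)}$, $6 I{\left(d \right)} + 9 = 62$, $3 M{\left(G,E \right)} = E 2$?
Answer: $- \frac{53}{61116} \approx -0.0008672$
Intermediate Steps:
$M{\left(G,E \right)} = \frac{2 E}{3}$ ($M{\left(G,E \right)} = \frac{E 2}{3} = \frac{2 E}{3}$)
$I{\left(d \right)} = \frac{53}{6}$ ($I{\left(d \right)} = - \frac{3}{2} + \frac{1}{6} \cdot 62 = - \frac{3}{2} + \frac{31}{3} = \frac{53}{6}$)
$C{\left(s \right)} = 2 - \frac{7 s}{3}$ ($C{\left(s \right)} = 2 + \left(- 3 s + \frac{2 s}{3}\right) = 2 - \frac{7 s}{3}$)
$u = -10186$ ($u = \left(143 + \left(2 - - \frac{28}{3}\right)\right) \left(-66\right) = \left(143 + \left(2 + \frac{28}{3}\right)\right) \left(-66\right) = \left(143 + \frac{34}{3}\right) \left(-66\right) = \frac{463}{3} \left(-66\right) = -10186$)
$\frac{I{\left(-297 \right)}}{u} = \frac{53}{6 \left(-10186\right)} = \frac{53}{6} \left(- \frac{1}{10186}\right) = - \frac{53}{61116}$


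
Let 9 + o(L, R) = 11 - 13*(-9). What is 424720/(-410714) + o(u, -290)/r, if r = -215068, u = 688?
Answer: -6528039709/6309388468 ≈ -1.0347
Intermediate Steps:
o(L, R) = 119 (o(L, R) = -9 + (11 - 13*(-9)) = -9 + (11 + 117) = -9 + 128 = 119)
424720/(-410714) + o(u, -290)/r = 424720/(-410714) + 119/(-215068) = 424720*(-1/410714) + 119*(-1/215068) = -212360/205357 - 17/30724 = -6528039709/6309388468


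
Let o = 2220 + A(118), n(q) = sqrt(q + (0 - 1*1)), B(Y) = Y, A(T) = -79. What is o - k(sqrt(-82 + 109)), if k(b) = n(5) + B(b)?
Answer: 2139 - 3*sqrt(3) ≈ 2133.8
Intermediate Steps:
n(q) = sqrt(-1 + q) (n(q) = sqrt(q + (0 - 1)) = sqrt(q - 1) = sqrt(-1 + q))
k(b) = 2 + b (k(b) = sqrt(-1 + 5) + b = sqrt(4) + b = 2 + b)
o = 2141 (o = 2220 - 79 = 2141)
o - k(sqrt(-82 + 109)) = 2141 - (2 + sqrt(-82 + 109)) = 2141 - (2 + sqrt(27)) = 2141 - (2 + 3*sqrt(3)) = 2141 + (-2 - 3*sqrt(3)) = 2139 - 3*sqrt(3)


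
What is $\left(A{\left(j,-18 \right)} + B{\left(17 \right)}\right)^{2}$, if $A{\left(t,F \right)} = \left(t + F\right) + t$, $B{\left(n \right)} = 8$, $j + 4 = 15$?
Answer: $144$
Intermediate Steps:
$j = 11$ ($j = -4 + 15 = 11$)
$A{\left(t,F \right)} = F + 2 t$ ($A{\left(t,F \right)} = \left(F + t\right) + t = F + 2 t$)
$\left(A{\left(j,-18 \right)} + B{\left(17 \right)}\right)^{2} = \left(\left(-18 + 2 \cdot 11\right) + 8\right)^{2} = \left(\left(-18 + 22\right) + 8\right)^{2} = \left(4 + 8\right)^{2} = 12^{2} = 144$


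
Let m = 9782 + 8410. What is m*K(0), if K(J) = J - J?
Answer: 0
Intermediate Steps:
K(J) = 0
m = 18192
m*K(0) = 18192*0 = 0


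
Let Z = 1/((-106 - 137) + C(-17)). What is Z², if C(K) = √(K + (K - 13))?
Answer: (243 - I*√47)⁻² ≈ 1.6895e-5 + 9.5405e-7*I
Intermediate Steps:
C(K) = √(-13 + 2*K) (C(K) = √(K + (-13 + K)) = √(-13 + 2*K))
Z = 1/(-243 + I*√47) (Z = 1/((-106 - 137) + √(-13 + 2*(-17))) = 1/(-243 + √(-13 - 34)) = 1/(-243 + √(-47)) = 1/(-243 + I*√47) ≈ -0.004112 - 0.000116*I)
Z² = (-243/59096 - I*√47/59096)²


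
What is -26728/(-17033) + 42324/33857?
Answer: 1625834588/576686281 ≈ 2.8193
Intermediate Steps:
-26728/(-17033) + 42324/33857 = -26728*(-1/17033) + 42324*(1/33857) = 26728/17033 + 42324/33857 = 1625834588/576686281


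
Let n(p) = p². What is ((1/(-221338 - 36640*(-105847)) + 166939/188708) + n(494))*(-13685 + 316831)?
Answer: 95301307650398680693786135/1288224473135782 ≈ 7.3979e+10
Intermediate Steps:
((1/(-221338 - 36640*(-105847)) + 166939/188708) + n(494))*(-13685 + 316831) = ((1/(-221338 - 36640*(-105847)) + 166939/188708) + 494²)*(-13685 + 316831) = ((-1/105847/(-257978) + 166939*(1/188708)) + 244036)*303146 = ((-1/257978*(-1/105847) + 166939/188708) + 244036)*303146 = ((1/27306197366 + 166939/188708) + 244036)*303146 = (2279234641135691/2576448946271564 + 244036)*303146 = (628748574286968527995/2576448946271564)*303146 = 95301307650398680693786135/1288224473135782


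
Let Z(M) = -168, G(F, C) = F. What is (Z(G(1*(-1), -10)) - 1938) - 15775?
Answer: -17881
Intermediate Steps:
(Z(G(1*(-1), -10)) - 1938) - 15775 = (-168 - 1938) - 15775 = -2106 - 15775 = -17881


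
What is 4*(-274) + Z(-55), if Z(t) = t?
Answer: -1151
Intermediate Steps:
4*(-274) + Z(-55) = 4*(-274) - 55 = -1096 - 55 = -1151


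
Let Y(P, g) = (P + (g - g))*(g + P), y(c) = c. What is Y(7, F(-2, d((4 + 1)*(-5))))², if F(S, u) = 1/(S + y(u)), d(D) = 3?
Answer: 3136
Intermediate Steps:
F(S, u) = 1/(S + u)
Y(P, g) = P*(P + g) (Y(P, g) = (P + 0)*(P + g) = P*(P + g))
Y(7, F(-2, d((4 + 1)*(-5))))² = (7*(7 + 1/(-2 + 3)))² = (7*(7 + 1/1))² = (7*(7 + 1))² = (7*8)² = 56² = 3136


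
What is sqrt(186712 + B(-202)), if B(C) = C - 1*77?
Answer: sqrt(186433) ≈ 431.78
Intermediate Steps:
B(C) = -77 + C (B(C) = C - 77 = -77 + C)
sqrt(186712 + B(-202)) = sqrt(186712 + (-77 - 202)) = sqrt(186712 - 279) = sqrt(186433)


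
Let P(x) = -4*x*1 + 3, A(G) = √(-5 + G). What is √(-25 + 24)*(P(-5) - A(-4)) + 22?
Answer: 25 + 23*I ≈ 25.0 + 23.0*I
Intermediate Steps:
P(x) = 3 - 4*x (P(x) = -4*x + 3 = 3 - 4*x)
√(-25 + 24)*(P(-5) - A(-4)) + 22 = √(-25 + 24)*((3 - 4*(-5)) - √(-5 - 4)) + 22 = √(-1)*((3 + 20) - √(-9)) + 22 = I*(23 - 3*I) + 22 = 22 + I*(23 - 3*I)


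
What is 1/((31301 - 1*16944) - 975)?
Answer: 1/13382 ≈ 7.4727e-5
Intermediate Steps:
1/((31301 - 1*16944) - 975) = 1/((31301 - 16944) - 975) = 1/(14357 - 975) = 1/13382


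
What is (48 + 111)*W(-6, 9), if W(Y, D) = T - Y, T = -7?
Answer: -159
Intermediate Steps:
W(Y, D) = -7 - Y
(48 + 111)*W(-6, 9) = (48 + 111)*(-7 - 1*(-6)) = 159*(-7 + 6) = 159*(-1) = -159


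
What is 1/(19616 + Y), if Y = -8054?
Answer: 1/11562 ≈ 8.6490e-5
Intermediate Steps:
1/(19616 + Y) = 1/(19616 - 8054) = 1/11562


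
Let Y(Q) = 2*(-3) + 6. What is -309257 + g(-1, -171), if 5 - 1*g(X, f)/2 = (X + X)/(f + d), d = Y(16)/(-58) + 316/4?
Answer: -7112682/23 ≈ -3.0925e+5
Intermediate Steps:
Y(Q) = 0 (Y(Q) = -6 + 6 = 0)
d = 79 (d = 0/(-58) + 316/4 = 0*(-1/58) + 316*(¼) = 0 + 79 = 79)
g(X, f) = 10 - 4*X/(79 + f) (g(X, f) = 10 - 2*(X + X)/(f + 79) = 10 - 2*2*X/(79 + f) = 10 - 4*X/(79 + f))
-309257 + g(-1, -171) = -309257 + 2*(395 - 2*(-1) + 5*(-171))/(79 - 171) = -309257 + 2*(395 + 2 - 855)/(-92) = -309257 + 2*(-1/92)*(-458) = -309257 + 229/23 = -7112682/23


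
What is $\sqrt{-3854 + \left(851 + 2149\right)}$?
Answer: $i \sqrt{854} \approx 29.223 i$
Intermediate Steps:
$\sqrt{-3854 + \left(851 + 2149\right)} = \sqrt{-3854 + 3000} = \sqrt{-854} = i \sqrt{854}$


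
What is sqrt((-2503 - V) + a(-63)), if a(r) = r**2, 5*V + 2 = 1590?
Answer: 3*sqrt(3190)/5 ≈ 33.888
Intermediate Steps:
V = 1588/5 (V = -2/5 + (1/5)*1590 = -2/5 + 318 = 1588/5 ≈ 317.60)
sqrt((-2503 - V) + a(-63)) = sqrt((-2503 - 1*1588/5) + (-63)**2) = sqrt((-2503 - 1588/5) + 3969) = sqrt(-14103/5 + 3969) = sqrt(5742/5) = 3*sqrt(3190)/5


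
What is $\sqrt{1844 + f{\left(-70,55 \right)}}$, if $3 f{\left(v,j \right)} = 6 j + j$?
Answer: $\frac{\sqrt{17751}}{3} \approx 44.411$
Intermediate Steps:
$f{\left(v,j \right)} = \frac{7 j}{3}$ ($f{\left(v,j \right)} = \frac{6 j + j}{3} = \frac{7 j}{3}$)
$\sqrt{1844 + f{\left(-70,55 \right)}} = \sqrt{1844 + \frac{7}{3} \cdot 55} = \sqrt{1844 + \frac{385}{3}} = \sqrt{\frac{5917}{3}} = \frac{\sqrt{17751}}{3}$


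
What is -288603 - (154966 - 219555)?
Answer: -224014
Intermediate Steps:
-288603 - (154966 - 219555) = -288603 - 1*(-64589) = -288603 + 64589 = -224014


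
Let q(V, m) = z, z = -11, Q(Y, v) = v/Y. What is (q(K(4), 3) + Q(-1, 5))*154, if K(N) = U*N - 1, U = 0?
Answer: -2464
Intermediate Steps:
K(N) = -1 (K(N) = 0*N - 1 = 0 - 1 = -1)
q(V, m) = -11
(q(K(4), 3) + Q(-1, 5))*154 = (-11 + 5/(-1))*154 = (-11 + 5*(-1))*154 = (-11 - 5)*154 = -16*154 = -2464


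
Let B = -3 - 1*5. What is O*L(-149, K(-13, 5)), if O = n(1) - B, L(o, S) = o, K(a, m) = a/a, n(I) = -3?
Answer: -745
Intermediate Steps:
K(a, m) = 1
B = -8 (B = -3 - 5 = -8)
O = 5 (O = -3 - 1*(-8) = -3 + 8 = 5)
O*L(-149, K(-13, 5)) = 5*(-149) = -745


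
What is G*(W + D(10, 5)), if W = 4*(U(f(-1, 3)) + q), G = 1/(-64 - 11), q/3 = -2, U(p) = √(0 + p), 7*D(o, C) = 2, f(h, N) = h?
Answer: 166/525 - 4*I/75 ≈ 0.31619 - 0.053333*I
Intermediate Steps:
D(o, C) = 2/7 (D(o, C) = (⅐)*2 = 2/7)
U(p) = √p
q = -6 (q = 3*(-2) = -6)
G = -1/75 (G = 1/(-75) = -1/75 ≈ -0.013333)
W = -24 + 4*I (W = 4*(√(-1) - 6) = 4*(I - 6) = 4*(-6 + I) = -24 + 4*I ≈ -24.0 + 4.0*I)
G*(W + D(10, 5)) = -((-24 + 4*I) + 2/7)/75 = -(-166/7 + 4*I)/75 = 166/525 - 4*I/75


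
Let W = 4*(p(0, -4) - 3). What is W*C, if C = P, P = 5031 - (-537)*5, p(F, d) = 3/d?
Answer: -115740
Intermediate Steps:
P = 7716 (P = 5031 - 1*(-2685) = 5031 + 2685 = 7716)
W = -15 (W = 4*(3/(-4) - 3) = 4*(3*(-¼) - 3) = 4*(-¾ - 3) = 4*(-15/4) = -15)
C = 7716
W*C = -15*7716 = -115740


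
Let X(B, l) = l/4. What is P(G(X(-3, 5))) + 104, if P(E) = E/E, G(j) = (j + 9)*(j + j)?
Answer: 105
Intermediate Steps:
X(B, l) = l/4 (X(B, l) = l*(¼) = l/4)
G(j) = 2*j*(9 + j) (G(j) = (9 + j)*(2*j) = 2*j*(9 + j))
P(E) = 1
P(G(X(-3, 5))) + 104 = 1 + 104 = 105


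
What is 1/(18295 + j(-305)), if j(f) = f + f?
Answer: 1/17685 ≈ 5.6545e-5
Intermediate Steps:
j(f) = 2*f
1/(18295 + j(-305)) = 1/(18295 + 2*(-305)) = 1/(18295 - 610) = 1/17685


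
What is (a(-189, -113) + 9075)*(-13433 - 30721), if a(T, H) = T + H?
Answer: -387363042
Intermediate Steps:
a(T, H) = H + T
(a(-189, -113) + 9075)*(-13433 - 30721) = ((-113 - 189) + 9075)*(-13433 - 30721) = (-302 + 9075)*(-44154) = 8773*(-44154) = -387363042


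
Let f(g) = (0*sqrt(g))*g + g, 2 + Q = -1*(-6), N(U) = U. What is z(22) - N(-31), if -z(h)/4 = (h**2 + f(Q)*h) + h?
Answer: -2345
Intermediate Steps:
Q = 4 (Q = -2 - 1*(-6) = -2 + 6 = 4)
f(g) = g (f(g) = 0*g + g = 0 + g = g)
z(h) = -20*h - 4*h**2 (z(h) = -4*((h**2 + 4*h) + h) = -4*(h**2 + 5*h) = -20*h - 4*h**2)
z(22) - N(-31) = -4*22*(5 + 22) - 1*(-31) = -4*22*27 + 31 = -2376 + 31 = -2345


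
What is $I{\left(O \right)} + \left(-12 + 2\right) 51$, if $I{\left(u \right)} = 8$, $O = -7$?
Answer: $-502$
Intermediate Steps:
$I{\left(O \right)} + \left(-12 + 2\right) 51 = 8 + \left(-12 + 2\right) 51 = 8 - 510 = -502$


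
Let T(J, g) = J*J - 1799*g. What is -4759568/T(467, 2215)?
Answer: 594946/470837 ≈ 1.2636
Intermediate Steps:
T(J, g) = J² - 1799*g
-4759568/T(467, 2215) = -4759568/(467² - 1799*2215) = -4759568/(218089 - 3984785) = -4759568/(-3766696) = -4759568*(-1/3766696) = 594946/470837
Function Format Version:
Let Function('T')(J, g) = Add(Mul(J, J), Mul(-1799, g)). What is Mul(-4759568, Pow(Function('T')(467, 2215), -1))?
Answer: Rational(594946, 470837) ≈ 1.2636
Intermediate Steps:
Function('T')(J, g) = Add(Pow(J, 2), Mul(-1799, g))
Mul(-4759568, Pow(Function('T')(467, 2215), -1)) = Mul(-4759568, Pow(Add(Pow(467, 2), Mul(-1799, 2215)), -1)) = Mul(-4759568, Pow(Add(218089, -3984785), -1)) = Mul(-4759568, Pow(-3766696, -1)) = Mul(-4759568, Rational(-1, 3766696)) = Rational(594946, 470837)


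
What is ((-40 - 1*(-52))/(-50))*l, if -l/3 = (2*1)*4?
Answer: 144/25 ≈ 5.7600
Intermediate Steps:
l = -24 (l = -3*2*1*4 = -6*4 = -3*8 = -24)
((-40 - 1*(-52))/(-50))*l = ((-40 - 1*(-52))/(-50))*(-24) = ((-40 + 52)*(-1/50))*(-24) = (12*(-1/50))*(-24) = -6/25*(-24) = 144/25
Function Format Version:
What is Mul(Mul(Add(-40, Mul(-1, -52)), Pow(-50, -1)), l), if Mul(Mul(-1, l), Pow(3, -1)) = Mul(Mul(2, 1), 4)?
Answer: Rational(144, 25) ≈ 5.7600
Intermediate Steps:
l = -24 (l = Mul(-3, Mul(Mul(2, 1), 4)) = Mul(-3, Mul(2, 4)) = Mul(-3, 8) = -24)
Mul(Mul(Add(-40, Mul(-1, -52)), Pow(-50, -1)), l) = Mul(Mul(Add(-40, Mul(-1, -52)), Pow(-50, -1)), -24) = Mul(Mul(Add(-40, 52), Rational(-1, 50)), -24) = Mul(Mul(12, Rational(-1, 50)), -24) = Mul(Rational(-6, 25), -24) = Rational(144, 25)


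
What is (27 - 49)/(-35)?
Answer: 22/35 ≈ 0.62857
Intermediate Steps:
(27 - 49)/(-35) = -1/35*(-22) = 22/35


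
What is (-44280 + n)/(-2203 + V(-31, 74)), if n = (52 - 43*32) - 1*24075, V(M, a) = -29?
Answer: 69679/2232 ≈ 31.218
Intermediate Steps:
n = -25399 (n = (52 - 1376) - 24075 = -1324 - 24075 = -25399)
(-44280 + n)/(-2203 + V(-31, 74)) = (-44280 - 25399)/(-2203 - 29) = -69679/(-2232) = -69679*(-1/2232) = 69679/2232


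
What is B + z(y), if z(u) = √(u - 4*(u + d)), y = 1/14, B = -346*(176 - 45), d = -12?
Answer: -45326 + √9366/14 ≈ -45319.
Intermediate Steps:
B = -45326 (B = -346*131 = -45326)
y = 1/14 (y = 1*(1/14) = 1/14 ≈ 0.071429)
z(u) = √(48 - 3*u) (z(u) = √(u - 4*(u - 12)) = √(u - 4*(-12 + u)) = √(u + (48 - 4*u)) = √(48 - 3*u))
B + z(y) = -45326 + √(48 - 3*1/14) = -45326 + √(48 - 3/14) = -45326 + √(669/14) = -45326 + √9366/14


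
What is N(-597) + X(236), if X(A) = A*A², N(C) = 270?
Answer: 13144526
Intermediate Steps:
X(A) = A³
N(-597) + X(236) = 270 + 236³ = 270 + 13144256 = 13144526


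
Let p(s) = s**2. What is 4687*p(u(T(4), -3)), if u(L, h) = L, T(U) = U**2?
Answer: 1199872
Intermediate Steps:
4687*p(u(T(4), -3)) = 4687*(4**2)**2 = 4687*16**2 = 4687*256 = 1199872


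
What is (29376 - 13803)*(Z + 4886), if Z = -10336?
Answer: -84872850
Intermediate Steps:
(29376 - 13803)*(Z + 4886) = (29376 - 13803)*(-10336 + 4886) = 15573*(-5450) = -84872850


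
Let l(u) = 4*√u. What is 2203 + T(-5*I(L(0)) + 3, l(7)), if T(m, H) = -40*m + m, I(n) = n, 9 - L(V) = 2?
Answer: 3451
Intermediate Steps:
L(V) = 7 (L(V) = 9 - 1*2 = 9 - 2 = 7)
T(m, H) = -39*m
2203 + T(-5*I(L(0)) + 3, l(7)) = 2203 - 39*(-5*7 + 3) = 2203 - 39*(-35 + 3) = 2203 - 39*(-32) = 2203 + 1248 = 3451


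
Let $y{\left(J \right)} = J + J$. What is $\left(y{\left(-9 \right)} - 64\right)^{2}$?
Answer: $6724$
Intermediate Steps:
$y{\left(J \right)} = 2 J$
$\left(y{\left(-9 \right)} - 64\right)^{2} = \left(2 \left(-9\right) - 64\right)^{2} = \left(-18 - 64\right)^{2} = \left(-82\right)^{2} = 6724$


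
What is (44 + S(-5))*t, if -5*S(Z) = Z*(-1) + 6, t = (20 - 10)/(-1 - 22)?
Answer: -418/23 ≈ -18.174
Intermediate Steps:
t = -10/23 (t = 10/(-23) = 10*(-1/23) = -10/23 ≈ -0.43478)
S(Z) = -6/5 + Z/5 (S(Z) = -(Z*(-1) + 6)/5 = -(-Z + 6)/5 = -(6 - Z)/5 = -6/5 + Z/5)
(44 + S(-5))*t = (44 + (-6/5 + (⅕)*(-5)))*(-10/23) = (44 + (-6/5 - 1))*(-10/23) = (44 - 11/5)*(-10/23) = (209/5)*(-10/23) = -418/23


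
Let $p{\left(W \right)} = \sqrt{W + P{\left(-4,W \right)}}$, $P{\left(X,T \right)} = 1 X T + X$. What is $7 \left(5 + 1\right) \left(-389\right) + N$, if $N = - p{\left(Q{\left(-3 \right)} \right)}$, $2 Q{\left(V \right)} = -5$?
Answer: $-16338 - \frac{\sqrt{14}}{2} \approx -16340.0$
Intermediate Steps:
$Q{\left(V \right)} = - \frac{5}{2}$ ($Q{\left(V \right)} = \frac{1}{2} \left(-5\right) = - \frac{5}{2}$)
$P{\left(X,T \right)} = X + T X$ ($P{\left(X,T \right)} = X T + X = T X + X = X + T X$)
$p{\left(W \right)} = \sqrt{-4 - 3 W}$ ($p{\left(W \right)} = \sqrt{W - 4 \left(1 + W\right)} = \sqrt{W - \left(4 + 4 W\right)} = \sqrt{-4 - 3 W}$)
$N = - \frac{\sqrt{14}}{2}$ ($N = - \sqrt{-4 - - \frac{15}{2}} = - \sqrt{-4 + \frac{15}{2}} = - \sqrt{\frac{7}{2}} = - \frac{\sqrt{14}}{2} \approx -1.8708$)
$7 \left(5 + 1\right) \left(-389\right) + N = 7 \left(5 + 1\right) \left(-389\right) - \frac{\sqrt{14}}{2} = 7 \cdot 6 \left(-389\right) - \frac{\sqrt{14}}{2} = 42 \left(-389\right) - \frac{\sqrt{14}}{2} = -16338 - \frac{\sqrt{14}}{2}$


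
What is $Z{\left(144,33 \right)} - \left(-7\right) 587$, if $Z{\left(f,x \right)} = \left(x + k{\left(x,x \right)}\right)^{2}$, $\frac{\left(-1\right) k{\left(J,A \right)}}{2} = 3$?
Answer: $4838$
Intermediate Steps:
$k{\left(J,A \right)} = -6$ ($k{\left(J,A \right)} = \left(-2\right) 3 = -6$)
$Z{\left(f,x \right)} = \left(-6 + x\right)^{2}$ ($Z{\left(f,x \right)} = \left(x - 6\right)^{2} = \left(-6 + x\right)^{2}$)
$Z{\left(144,33 \right)} - \left(-7\right) 587 = \left(-6 + 33\right)^{2} - \left(-7\right) 587 = 27^{2} - -4109 = 729 + 4109 = 4838$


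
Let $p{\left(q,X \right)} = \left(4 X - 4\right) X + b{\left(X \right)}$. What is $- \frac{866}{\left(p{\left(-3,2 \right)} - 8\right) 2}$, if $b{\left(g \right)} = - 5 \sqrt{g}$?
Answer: $\frac{433 \sqrt{2}}{10} \approx 61.235$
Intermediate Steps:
$p{\left(q,X \right)} = - 5 \sqrt{X} + X \left(-4 + 4 X\right)$ ($p{\left(q,X \right)} = \left(4 X - 4\right) X - 5 \sqrt{X} = \left(-4 + 4 X\right) X - 5 \sqrt{X} = X \left(-4 + 4 X\right) - 5 \sqrt{X} = - 5 \sqrt{X} + X \left(-4 + 4 X\right)$)
$- \frac{866}{\left(p{\left(-3,2 \right)} - 8\right) 2} = - \frac{866}{\left(\left(- 5 \sqrt{2} - 8 + 4 \cdot 2^{2}\right) - 8\right) 2} = - \frac{866}{\left(\left(- 5 \sqrt{2} - 8 + 4 \cdot 4\right) - 8\right) 2} = - \frac{866}{\left(\left(- 5 \sqrt{2} - 8 + 16\right) - 8\right) 2} = - \frac{866}{\left(\left(8 - 5 \sqrt{2}\right) - 8\right) 2} = - \frac{866}{- 5 \sqrt{2} \cdot 2} = - \frac{866}{\left(-10\right) \sqrt{2}} = - 866 \left(- \frac{\sqrt{2}}{20}\right) = \frac{433 \sqrt{2}}{10}$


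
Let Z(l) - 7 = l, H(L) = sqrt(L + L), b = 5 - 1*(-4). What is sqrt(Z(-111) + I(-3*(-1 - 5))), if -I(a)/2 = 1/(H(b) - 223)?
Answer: sqrt(-23190 + 312*sqrt(2))/sqrt(223 - 3*sqrt(2)) ≈ 10.198*I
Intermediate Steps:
b = 9 (b = 5 + 4 = 9)
H(L) = sqrt(2)*sqrt(L) (H(L) = sqrt(2*L) = sqrt(2)*sqrt(L))
I(a) = -2/(-223 + 3*sqrt(2)) (I(a) = -2/(sqrt(2)*sqrt(9) - 223) = -2/(sqrt(2)*3 - 223) = -2/(3*sqrt(2) - 223) = -2/(-223 + 3*sqrt(2)))
Z(l) = 7 + l
sqrt(Z(-111) + I(-3*(-1 - 5))) = sqrt((7 - 111) + (446/49711 + 6*sqrt(2)/49711)) = sqrt(-104 + (446/49711 + 6*sqrt(2)/49711)) = sqrt(-5169498/49711 + 6*sqrt(2)/49711)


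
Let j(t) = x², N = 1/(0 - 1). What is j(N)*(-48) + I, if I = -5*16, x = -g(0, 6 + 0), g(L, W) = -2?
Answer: -272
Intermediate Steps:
N = -1 (N = 1/(-1) = -1)
x = 2 (x = -1*(-2) = 2)
j(t) = 4 (j(t) = 2² = 4)
I = -80
j(N)*(-48) + I = 4*(-48) - 80 = -192 - 80 = -272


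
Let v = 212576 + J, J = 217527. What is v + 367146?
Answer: 797249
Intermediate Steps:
v = 430103 (v = 212576 + 217527 = 430103)
v + 367146 = 430103 + 367146 = 797249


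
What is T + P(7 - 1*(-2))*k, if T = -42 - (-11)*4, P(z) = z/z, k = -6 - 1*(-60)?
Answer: 56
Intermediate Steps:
k = 54 (k = -6 + 60 = 54)
P(z) = 1
T = 2 (T = -42 - 1*(-44) = -42 + 44 = 2)
T + P(7 - 1*(-2))*k = 2 + 1*54 = 2 + 54 = 56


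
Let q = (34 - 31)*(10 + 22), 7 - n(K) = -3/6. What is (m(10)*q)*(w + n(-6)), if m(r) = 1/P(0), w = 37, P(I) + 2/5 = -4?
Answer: -10680/11 ≈ -970.91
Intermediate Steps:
P(I) = -22/5 (P(I) = -⅖ - 4 = -22/5)
n(K) = 15/2 (n(K) = 7 - (-3)/6 = 7 - 1*(-½) = 7 + ½ = 15/2)
q = 96 (q = 3*32 = 96)
m(r) = -5/22 (m(r) = 1/(-22/5) = -5/22)
(m(10)*q)*(w + n(-6)) = (-5/22*96)*(37 + 15/2) = -240/11*89/2 = -10680/11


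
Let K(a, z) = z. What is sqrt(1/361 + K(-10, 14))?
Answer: sqrt(5055)/19 ≈ 3.7420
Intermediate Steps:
sqrt(1/361 + K(-10, 14)) = sqrt(1/361 + 14) = sqrt(5055/361) = sqrt(5055)/19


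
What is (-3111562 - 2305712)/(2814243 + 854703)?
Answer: -902879/611491 ≈ -1.4765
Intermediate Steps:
(-3111562 - 2305712)/(2814243 + 854703) = -5417274/3668946 = -5417274*1/3668946 = -902879/611491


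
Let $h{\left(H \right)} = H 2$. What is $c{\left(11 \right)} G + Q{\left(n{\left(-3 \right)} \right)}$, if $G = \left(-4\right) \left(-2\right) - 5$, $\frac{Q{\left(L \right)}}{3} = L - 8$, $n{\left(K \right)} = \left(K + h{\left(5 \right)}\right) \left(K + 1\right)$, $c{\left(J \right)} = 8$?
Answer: $-42$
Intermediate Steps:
$h{\left(H \right)} = 2 H$
$n{\left(K \right)} = \left(1 + K\right) \left(10 + K\right)$ ($n{\left(K \right)} = \left(K + 2 \cdot 5\right) \left(K + 1\right) = \left(K + 10\right) \left(1 + K\right) = \left(10 + K\right) \left(1 + K\right) = \left(1 + K\right) \left(10 + K\right)$)
$Q{\left(L \right)} = -24 + 3 L$ ($Q{\left(L \right)} = 3 \left(L - 8\right) = 3 \left(-8 + L\right) = -24 + 3 L$)
$G = 3$ ($G = 8 - 5 = 3$)
$c{\left(11 \right)} G + Q{\left(n{\left(-3 \right)} \right)} = 8 \cdot 3 + \left(-24 + 3 \left(10 + \left(-3\right)^{2} + 11 \left(-3\right)\right)\right) = 24 + \left(-24 + 3 \left(10 + 9 - 33\right)\right) = 24 + \left(-24 + 3 \left(-14\right)\right) = 24 - 66 = -42$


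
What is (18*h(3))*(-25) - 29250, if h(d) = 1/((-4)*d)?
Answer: -58425/2 ≈ -29213.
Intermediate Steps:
h(d) = -1/(4*d)
(18*h(3))*(-25) - 29250 = (18*(-1/4/3))*(-25) - 29250 = (18*(-1/4*1/3))*(-25) - 29250 = (18*(-1/12))*(-25) - 29250 = -3/2*(-25) - 29250 = 75/2 - 29250 = -58425/2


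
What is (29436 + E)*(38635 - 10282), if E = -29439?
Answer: -85059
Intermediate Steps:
(29436 + E)*(38635 - 10282) = (29436 - 29439)*(38635 - 10282) = -3*28353 = -85059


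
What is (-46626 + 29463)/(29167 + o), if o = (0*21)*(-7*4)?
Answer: -17163/29167 ≈ -0.58844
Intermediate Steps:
o = 0 (o = 0*(-28) = 0)
(-46626 + 29463)/(29167 + o) = (-46626 + 29463)/(29167 + 0) = -17163/29167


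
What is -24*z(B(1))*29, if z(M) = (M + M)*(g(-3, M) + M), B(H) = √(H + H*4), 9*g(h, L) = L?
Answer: -23200/3 ≈ -7733.3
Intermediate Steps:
g(h, L) = L/9
B(H) = √5*√H (B(H) = √(H + 4*H) = √(5*H) = √5*√H)
z(M) = 20*M²/9 (z(M) = (M + M)*(M/9 + M) = (2*M)*(10*M/9) = 20*M²/9)
-24*z(B(1))*29 = -160*(√5*√1)²/3*29 = -160*(√5*1)²/3*29 = -160*(√5)²/3*29 = -160*5/3*29 = -24*100/9*29 = -800/3*29 = -23200/3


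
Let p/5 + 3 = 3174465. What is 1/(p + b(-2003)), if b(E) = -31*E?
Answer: 1/15934403 ≈ 6.2757e-8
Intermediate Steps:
p = 15872310 (p = -15 + 5*3174465 = -15 + 15872325 = 15872310)
1/(p + b(-2003)) = 1/(15872310 - 31*(-2003)) = 1/(15872310 + 62093) = 1/15934403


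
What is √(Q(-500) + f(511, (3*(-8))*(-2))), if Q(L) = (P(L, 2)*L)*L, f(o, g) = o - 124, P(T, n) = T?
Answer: I*√124999613 ≈ 11180.0*I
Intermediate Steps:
f(o, g) = -124 + o
Q(L) = L³ (Q(L) = (L*L)*L = L²*L = L³)
√(Q(-500) + f(511, (3*(-8))*(-2))) = √((-500)³ + (-124 + 511)) = √(-125000000 + 387) = √(-124999613) = I*√124999613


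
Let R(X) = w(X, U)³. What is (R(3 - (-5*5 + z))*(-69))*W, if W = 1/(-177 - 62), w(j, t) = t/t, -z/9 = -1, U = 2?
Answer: 69/239 ≈ 0.28870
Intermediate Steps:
z = 9 (z = -9*(-1) = 9)
w(j, t) = 1
R(X) = 1 (R(X) = 1³ = 1)
W = -1/239 (W = 1/(-239) = -1/239 ≈ -0.0041841)
(R(3 - (-5*5 + z))*(-69))*W = (1*(-69))*(-1/239) = -69*(-1/239) = 69/239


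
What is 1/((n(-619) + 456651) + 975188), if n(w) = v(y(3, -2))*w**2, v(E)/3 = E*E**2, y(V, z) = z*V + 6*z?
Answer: -1/6702353017 ≈ -1.4920e-10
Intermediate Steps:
y(V, z) = 6*z + V*z (y(V, z) = V*z + 6*z = 6*z + V*z)
v(E) = 3*E**3 (v(E) = 3*(E*E**2) = 3*E**3)
n(w) = -17496*w**2 (n(w) = (3*(-2*(6 + 3))**3)*w**2 = (3*(-2*9)**3)*w**2 = (3*(-18)**3)*w**2 = (3*(-5832))*w**2 = -17496*w**2)
1/((n(-619) + 456651) + 975188) = 1/((-17496*(-619)**2 + 456651) + 975188) = 1/((-17496*383161 + 456651) + 975188) = 1/((-6703784856 + 456651) + 975188) = 1/(-6703328205 + 975188) = 1/(-6702353017) = -1/6702353017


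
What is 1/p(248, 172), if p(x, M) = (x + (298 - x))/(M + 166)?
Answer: 169/149 ≈ 1.1342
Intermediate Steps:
p(x, M) = 298/(166 + M)
1/p(248, 172) = 1/(298/(166 + 172)) = 1/(298/338) = 1/(298*(1/338)) = 1/(149/169) = 169/149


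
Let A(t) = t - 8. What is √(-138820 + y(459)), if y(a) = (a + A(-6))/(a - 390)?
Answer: I*√660891315/69 ≈ 372.58*I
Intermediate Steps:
A(t) = -8 + t
y(a) = (-14 + a)/(-390 + a) (y(a) = (a + (-8 - 6))/(a - 390) = (a - 14)/(-390 + a) = (-14 + a)/(-390 + a))
√(-138820 + y(459)) = √(-138820 + (-14 + 459)/(-390 + 459)) = √(-138820 + 445/69) = √(-9578135/69) = I*√660891315/69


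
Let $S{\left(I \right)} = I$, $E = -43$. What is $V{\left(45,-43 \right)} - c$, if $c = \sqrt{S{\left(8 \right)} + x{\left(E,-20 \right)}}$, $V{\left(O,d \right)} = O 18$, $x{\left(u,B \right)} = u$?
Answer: $810 - i \sqrt{35} \approx 810.0 - 5.9161 i$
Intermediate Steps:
$V{\left(O,d \right)} = 18 O$
$c = i \sqrt{35}$ ($c = \sqrt{8 - 43} = \sqrt{-35} = i \sqrt{35} \approx 5.9161 i$)
$V{\left(45,-43 \right)} - c = 18 \cdot 45 - i \sqrt{35} = 810 - i \sqrt{35}$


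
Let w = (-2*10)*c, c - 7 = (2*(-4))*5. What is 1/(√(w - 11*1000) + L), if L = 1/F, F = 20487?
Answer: 20487/4339875527461 - 839434338*I*√2585/4339875527461 ≈ 4.7206e-9 - 0.0098342*I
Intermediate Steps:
L = 1/20487 ≈ 4.8811e-5
c = -33 (c = 7 + (2*(-4))*5 = 7 - 8*5 = 7 - 40 = -33)
w = 660 (w = -2*10*(-33) = -20*(-33) = 660)
1/(√(w - 11*1000) + L) = 1/(√(660 - 11*1000) + 1/20487) = 1/(√(660 - 11000) + 1/20487) = 1/(√(-10340) + 1/20487) = 1/(2*I*√2585 + 1/20487) = 1/(1/20487 + 2*I*√2585)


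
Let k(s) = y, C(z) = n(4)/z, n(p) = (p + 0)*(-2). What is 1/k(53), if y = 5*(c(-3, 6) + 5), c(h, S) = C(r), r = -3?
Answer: 3/115 ≈ 0.026087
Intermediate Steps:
n(p) = -2*p (n(p) = p*(-2) = -2*p)
C(z) = -8/z (C(z) = (-2*4)/z = -8/z)
c(h, S) = 8/3 (c(h, S) = -8/(-3) = -8*(-1/3) = 8/3)
y = 115/3 (y = 5*(8/3 + 5) = 5*(23/3) = 115/3 ≈ 38.333)
k(s) = 115/3
1/k(53) = 1/(115/3) = 3/115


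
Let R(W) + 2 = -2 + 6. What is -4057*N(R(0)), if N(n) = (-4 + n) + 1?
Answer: 4057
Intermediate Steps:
R(W) = 2 (R(W) = -2 + (-2 + 6) = -2 + 4 = 2)
N(n) = -3 + n
-4057*N(R(0)) = -4057*(-3 + 2) = -4057*(-1) = 4057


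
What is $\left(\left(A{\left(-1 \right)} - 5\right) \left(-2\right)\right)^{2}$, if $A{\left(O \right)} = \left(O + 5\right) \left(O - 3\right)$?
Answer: $1764$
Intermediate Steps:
$A{\left(O \right)} = \left(-3 + O\right) \left(5 + O\right)$ ($A{\left(O \right)} = \left(5 + O\right) \left(-3 + O\right) = \left(-3 + O\right) \left(5 + O\right)$)
$\left(\left(A{\left(-1 \right)} - 5\right) \left(-2\right)\right)^{2} = \left(\left(\left(-15 + \left(-1\right)^{2} + 2 \left(-1\right)\right) - 5\right) \left(-2\right)\right)^{2} = \left(\left(\left(-15 + 1 - 2\right) - 5\right) \left(-2\right)\right)^{2} = \left(\left(-16 - 5\right) \left(-2\right)\right)^{2} = \left(\left(-21\right) \left(-2\right)\right)^{2} = 42^{2} = 1764$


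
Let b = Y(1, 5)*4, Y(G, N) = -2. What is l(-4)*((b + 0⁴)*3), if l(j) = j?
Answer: 96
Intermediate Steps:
b = -8 (b = -2*4 = -8)
l(-4)*((b + 0⁴)*3) = -4*(-8 + 0⁴)*3 = -4*(-8 + 0)*3 = -(-32)*3 = -4*(-24) = 96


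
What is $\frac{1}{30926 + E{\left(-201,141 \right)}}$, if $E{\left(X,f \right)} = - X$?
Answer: $\frac{1}{31127} \approx 3.2126 \cdot 10^{-5}$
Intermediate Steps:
$\frac{1}{30926 + E{\left(-201,141 \right)}} = \frac{1}{30926 - -201} = \frac{1}{30926 + 201} = \frac{1}{31127}$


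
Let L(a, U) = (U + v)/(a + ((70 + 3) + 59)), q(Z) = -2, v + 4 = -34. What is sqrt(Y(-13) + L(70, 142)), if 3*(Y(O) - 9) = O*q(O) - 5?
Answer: 2*sqrt(42117)/101 ≈ 4.0639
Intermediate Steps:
v = -38 (v = -4 - 34 = -38)
L(a, U) = (-38 + U)/(132 + a) (L(a, U) = (U - 38)/(a + ((70 + 3) + 59)) = (-38 + U)/(a + (73 + 59)) = (-38 + U)/(a + 132) = (-38 + U)/(132 + a))
Y(O) = 22/3 - 2*O/3 (Y(O) = 9 + (O*(-2) - 5)/3 = 9 + (-2*O - 5)/3 = 9 + (-5 - 2*O)/3 = 9 + (-5/3 - 2*O/3) = 22/3 - 2*O/3)
sqrt(Y(-13) + L(70, 142)) = sqrt((22/3 - 2/3*(-13)) + (-38 + 142)/(132 + 70)) = sqrt((22/3 + 26/3) + 104/202) = sqrt(16 + (1/202)*104) = sqrt(16 + 52/101) = sqrt(1668/101) = 2*sqrt(42117)/101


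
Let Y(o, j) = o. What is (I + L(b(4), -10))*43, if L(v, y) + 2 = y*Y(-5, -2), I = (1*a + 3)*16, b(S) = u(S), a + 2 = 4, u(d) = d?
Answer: 5504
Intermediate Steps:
a = 2 (a = -2 + 4 = 2)
b(S) = S
I = 80 (I = (1*2 + 3)*16 = (2 + 3)*16 = 5*16 = 80)
L(v, y) = -2 - 5*y (L(v, y) = -2 + y*(-5) = -2 - 5*y)
(I + L(b(4), -10))*43 = (80 + (-2 - 5*(-10)))*43 = (80 + (-2 + 50))*43 = (80 + 48)*43 = 128*43 = 5504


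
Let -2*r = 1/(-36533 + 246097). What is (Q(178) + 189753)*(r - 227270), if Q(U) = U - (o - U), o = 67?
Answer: -9051246312926781/209564 ≈ -4.3191e+10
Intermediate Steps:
r = -1/419128 (r = -1/(2*(-36533 + 246097)) = -1/2/209564 = -1/2*1/209564 = -1/419128 ≈ -2.3859e-6)
Q(U) = -67 + 2*U (Q(U) = U - (67 - U) = U + (-67 + U) = -67 + 2*U)
(Q(178) + 189753)*(r - 227270) = ((-67 + 2*178) + 189753)*(-1/419128 - 227270) = ((-67 + 356) + 189753)*(-95255220561/419128) = (289 + 189753)*(-95255220561/419128) = 190042*(-95255220561/419128) = -9051246312926781/209564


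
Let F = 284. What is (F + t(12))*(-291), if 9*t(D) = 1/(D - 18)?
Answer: -1487495/18 ≈ -82639.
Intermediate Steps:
t(D) = 1/(9*(-18 + D)) (t(D) = 1/(9*(D - 18)) = 1/(9*(-18 + D)))
(F + t(12))*(-291) = (284 + 1/(9*(-18 + 12)))*(-291) = (284 + (⅑)/(-6))*(-291) = (284 + (⅑)*(-⅙))*(-291) = (284 - 1/54)*(-291) = (15335/54)*(-291) = -1487495/18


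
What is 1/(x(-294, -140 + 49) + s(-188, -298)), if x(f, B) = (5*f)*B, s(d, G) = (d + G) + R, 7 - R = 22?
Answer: 1/133269 ≈ 7.5036e-6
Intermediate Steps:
R = -15 (R = 7 - 1*22 = 7 - 22 = -15)
s(d, G) = -15 + G + d (s(d, G) = (d + G) - 15 = (G + d) - 15 = -15 + G + d)
x(f, B) = 5*B*f
1/(x(-294, -140 + 49) + s(-188, -298)) = 1/(5*(-140 + 49)*(-294) + (-15 - 298 - 188)) = 1/(5*(-91)*(-294) - 501) = 1/(133770 - 501) = 1/133269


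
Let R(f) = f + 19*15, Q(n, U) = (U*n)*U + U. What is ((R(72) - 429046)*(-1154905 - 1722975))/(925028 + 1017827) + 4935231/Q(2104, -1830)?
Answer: 579524184409635750727/912634605530890 ≈ 6.3500e+5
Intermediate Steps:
Q(n, U) = U + n*U² (Q(n, U) = n*U² + U = U + n*U²)
R(f) = 285 + f (R(f) = f + 285 = 285 + f)
((R(72) - 429046)*(-1154905 - 1722975))/(925028 + 1017827) + 4935231/Q(2104, -1830) = (((285 + 72) - 429046)*(-1154905 - 1722975))/(925028 + 1017827) + 4935231/((-1830*(1 - 1830*2104))) = ((357 - 429046)*(-2877880))/1942855 + 4935231/((-1830*(1 - 3850320))) = -428689*(-2877880)*(1/1942855) + 4935231/((-1830*(-3850319))) = 1233715499320*(1/1942855) + 4935231/7046083770 = 246743099864/388571 + 4935231*(1/7046083770) = 246743099864/388571 + 1645077/2348694590 = 579524184409635750727/912634605530890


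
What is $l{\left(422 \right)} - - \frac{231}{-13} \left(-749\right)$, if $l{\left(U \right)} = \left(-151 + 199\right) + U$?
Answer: $\frac{179129}{13} \approx 13779.0$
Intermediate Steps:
$l{\left(U \right)} = 48 + U$
$l{\left(422 \right)} - - \frac{231}{-13} \left(-749\right) = \left(48 + 422\right) - - \frac{231}{-13} \left(-749\right) = 470 - \left(-231\right) \left(- \frac{1}{13}\right) \left(-749\right) = 470 - \frac{231}{13} \left(-749\right) = 470 - - \frac{173019}{13} = 470 + \frac{173019}{13} = \frac{179129}{13}$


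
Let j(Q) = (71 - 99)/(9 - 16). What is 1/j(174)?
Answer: 1/4 ≈ 0.25000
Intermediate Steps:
j(Q) = 4 (j(Q) = -28/(-7) = -28*(-1/7) = 4)
1/j(174) = 1/4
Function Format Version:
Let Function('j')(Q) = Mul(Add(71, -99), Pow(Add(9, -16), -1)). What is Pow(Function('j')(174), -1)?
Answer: Rational(1, 4) ≈ 0.25000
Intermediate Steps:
Function('j')(Q) = 4 (Function('j')(Q) = Mul(-28, Pow(-7, -1)) = Mul(-28, Rational(-1, 7)) = 4)
Pow(Function('j')(174), -1) = Pow(4, -1) = Rational(1, 4)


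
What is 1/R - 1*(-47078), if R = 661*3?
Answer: 93355675/1983 ≈ 47078.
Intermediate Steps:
R = 1983
1/R - 1*(-47078) = 1/1983 - 1*(-47078) = 1/1983 + 47078 = 93355675/1983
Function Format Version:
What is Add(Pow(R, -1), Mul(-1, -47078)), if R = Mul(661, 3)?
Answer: Rational(93355675, 1983) ≈ 47078.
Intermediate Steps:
R = 1983
Add(Pow(R, -1), Mul(-1, -47078)) = Add(Pow(1983, -1), Mul(-1, -47078)) = Add(Rational(1, 1983), 47078) = Rational(93355675, 1983)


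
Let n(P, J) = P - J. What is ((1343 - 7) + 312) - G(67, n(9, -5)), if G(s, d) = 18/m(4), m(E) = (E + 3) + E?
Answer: 18110/11 ≈ 1646.4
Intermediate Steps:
m(E) = 3 + 2*E (m(E) = (3 + E) + E = 3 + 2*E)
G(s, d) = 18/11 (G(s, d) = 18/(3 + 2*4) = 18/(3 + 8) = 18/11)
((1343 - 7) + 312) - G(67, n(9, -5)) = ((1343 - 7) + 312) - 1*18/11 = (1336 + 312) - 18/11 = 1648 - 18/11 = 18110/11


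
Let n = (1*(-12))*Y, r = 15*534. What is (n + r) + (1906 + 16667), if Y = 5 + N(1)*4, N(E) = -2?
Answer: 26619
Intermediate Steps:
Y = -3 (Y = 5 - 2*4 = 5 - 8 = -3)
r = 8010
n = 36 (n = (1*(-12))*(-3) = -12*(-3) = 36)
(n + r) + (1906 + 16667) = (36 + 8010) + (1906 + 16667) = 8046 + 18573 = 26619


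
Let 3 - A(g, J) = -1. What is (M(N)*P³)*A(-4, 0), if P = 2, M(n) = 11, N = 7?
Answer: 352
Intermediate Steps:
A(g, J) = 4 (A(g, J) = 3 - 1*(-1) = 3 + 1 = 4)
(M(N)*P³)*A(-4, 0) = (11*2³)*4 = (11*8)*4 = 88*4 = 352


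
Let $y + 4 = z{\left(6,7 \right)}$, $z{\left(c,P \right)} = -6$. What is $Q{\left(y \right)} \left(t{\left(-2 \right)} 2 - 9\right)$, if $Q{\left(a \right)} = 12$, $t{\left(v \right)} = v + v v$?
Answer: $-60$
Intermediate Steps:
$t{\left(v \right)} = v + v^{2}$
$y = -10$ ($y = -4 - 6 = -10$)
$Q{\left(y \right)} \left(t{\left(-2 \right)} 2 - 9\right) = 12 \left(- 2 \left(1 - 2\right) 2 - 9\right) = 12 \left(\left(-2\right) \left(-1\right) 2 - 9\right) = 12 \left(2 \cdot 2 - 9\right) = 12 \left(4 - 9\right) = 12 \left(-5\right) = -60$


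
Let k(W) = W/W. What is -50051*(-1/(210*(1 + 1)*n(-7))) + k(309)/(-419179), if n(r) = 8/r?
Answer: -20980328609/201205920 ≈ -104.27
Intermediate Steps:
k(W) = 1
-50051*(-1/(210*(1 + 1)*n(-7))) + k(309)/(-419179) = -50051*1/(240*(1 + 1)) + 1/(-419179) = -50051/(((6*2)*(-35))*(8*(-1/7))) + 1*(-1/419179) = -50051/((12*(-35))*(-8/7)) - 1/419179 = -50051/((-420*(-8/7))) - 1/419179 = -50051/480 - 1/419179 = -20980328609/201205920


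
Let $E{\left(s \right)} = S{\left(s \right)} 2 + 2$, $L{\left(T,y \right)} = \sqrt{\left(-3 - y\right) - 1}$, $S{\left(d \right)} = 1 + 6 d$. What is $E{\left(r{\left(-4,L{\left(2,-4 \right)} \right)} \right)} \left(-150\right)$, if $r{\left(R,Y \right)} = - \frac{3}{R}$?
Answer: $-1950$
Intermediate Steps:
$L{\left(T,y \right)} = \sqrt{-4 - y}$
$E{\left(s \right)} = 4 + 12 s$ ($E{\left(s \right)} = \left(1 + 6 s\right) 2 + 2 = \left(2 + 12 s\right) + 2 = 4 + 12 s$)
$E{\left(r{\left(-4,L{\left(2,-4 \right)} \right)} \right)} \left(-150\right) = \left(4 + 12 \left(- \frac{3}{-4}\right)\right) \left(-150\right) = \left(4 + 12 \left(\left(-3\right) \left(- \frac{1}{4}\right)\right)\right) \left(-150\right) = \left(4 + 12 \cdot \frac{3}{4}\right) \left(-150\right) = \left(4 + 9\right) \left(-150\right) = 13 \left(-150\right) = -1950$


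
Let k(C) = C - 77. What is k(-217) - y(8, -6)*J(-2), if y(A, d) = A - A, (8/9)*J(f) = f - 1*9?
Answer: -294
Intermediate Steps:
J(f) = -81/8 + 9*f/8 (J(f) = 9*(f - 1*9)/8 = 9*(f - 9)/8 = 9*(-9 + f)/8 = -81/8 + 9*f/8)
y(A, d) = 0
k(C) = -77 + C
k(-217) - y(8, -6)*J(-2) = (-77 - 217) - 0*(-81/8 + (9/8)*(-2)) = -294 - 0*(-81/8 - 9/4) = -294 - 0*(-99)/8 = -294 - 1*0 = -294 + 0 = -294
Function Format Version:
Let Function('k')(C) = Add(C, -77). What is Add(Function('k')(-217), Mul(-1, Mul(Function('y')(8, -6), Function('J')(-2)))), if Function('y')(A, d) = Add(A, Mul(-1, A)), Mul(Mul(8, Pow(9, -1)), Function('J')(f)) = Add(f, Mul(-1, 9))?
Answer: -294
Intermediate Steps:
Function('J')(f) = Add(Rational(-81, 8), Mul(Rational(9, 8), f)) (Function('J')(f) = Mul(Rational(9, 8), Add(f, Mul(-1, 9))) = Mul(Rational(9, 8), Add(f, -9)) = Mul(Rational(9, 8), Add(-9, f)) = Add(Rational(-81, 8), Mul(Rational(9, 8), f)))
Function('y')(A, d) = 0
Function('k')(C) = Add(-77, C)
Add(Function('k')(-217), Mul(-1, Mul(Function('y')(8, -6), Function('J')(-2)))) = Add(Add(-77, -217), Mul(-1, Mul(0, Add(Rational(-81, 8), Mul(Rational(9, 8), -2))))) = Add(-294, Mul(-1, Mul(0, Add(Rational(-81, 8), Rational(-9, 4))))) = Add(-294, Mul(-1, Mul(0, Rational(-99, 8)))) = Add(-294, Mul(-1, 0)) = Add(-294, 0) = -294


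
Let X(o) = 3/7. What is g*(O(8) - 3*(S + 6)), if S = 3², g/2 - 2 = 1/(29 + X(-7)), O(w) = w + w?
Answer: -12151/103 ≈ -117.97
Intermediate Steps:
X(o) = 3/7 (X(o) = 3*(⅐) = 3/7)
O(w) = 2*w
g = 419/103 (g = 4 + 2/(29 + 3/7) = 4 + 2/(206/7) = 4 + 2*(7/206) = 4 + 7/103 = 419/103 ≈ 4.0680)
S = 9
g*(O(8) - 3*(S + 6)) = 419*(2*8 - 3*(9 + 6))/103 = 419*(16 - 3*15)/103 = 419*(16 - 45)/103 = (419/103)*(-29) = -12151/103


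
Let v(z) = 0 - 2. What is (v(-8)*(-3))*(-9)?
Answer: -54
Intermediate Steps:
v(z) = -2
(v(-8)*(-3))*(-9) = -2*(-3)*(-9) = 6*(-9) = -54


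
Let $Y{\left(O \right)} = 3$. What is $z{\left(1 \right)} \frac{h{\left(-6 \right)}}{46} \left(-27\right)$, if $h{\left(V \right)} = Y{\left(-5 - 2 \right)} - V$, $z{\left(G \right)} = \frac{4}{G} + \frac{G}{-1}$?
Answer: $- \frac{729}{46} \approx -15.848$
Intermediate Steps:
$z{\left(G \right)} = - G + \frac{4}{G}$ ($z{\left(G \right)} = \frac{4}{G} + G \left(-1\right) = \frac{4}{G} - G = - G + \frac{4}{G}$)
$h{\left(V \right)} = 3 - V$
$z{\left(1 \right)} \frac{h{\left(-6 \right)}}{46} \left(-27\right) = \left(\left(-1\right) 1 + \frac{4}{1}\right) \frac{3 - -6}{46} \left(-27\right) = \left(-1 + 4 \cdot 1\right) \left(3 + 6\right) \frac{1}{46} \left(-27\right) = \left(-1 + 4\right) 9 \cdot \frac{1}{46} \left(-27\right) = 3 \cdot \frac{9}{46} \left(-27\right) = \frac{27}{46} \left(-27\right) = - \frac{729}{46}$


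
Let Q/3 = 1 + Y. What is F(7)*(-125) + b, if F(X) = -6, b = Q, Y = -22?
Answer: 687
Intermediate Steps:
Q = -63 (Q = 3*(1 - 22) = 3*(-21) = -63)
b = -63
F(7)*(-125) + b = -6*(-125) - 63 = 750 - 63 = 687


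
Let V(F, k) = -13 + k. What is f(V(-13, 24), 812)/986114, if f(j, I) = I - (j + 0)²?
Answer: 691/986114 ≈ 0.00070073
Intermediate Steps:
f(j, I) = I - j²
f(V(-13, 24), 812)/986114 = (812 - (-13 + 24)²)/986114 = (812 - 1*11²)*(1/986114) = (812 - 1*121)*(1/986114) = (812 - 121)*(1/986114) = 691*(1/986114) = 691/986114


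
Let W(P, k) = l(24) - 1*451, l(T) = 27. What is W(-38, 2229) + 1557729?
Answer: 1557305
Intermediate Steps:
W(P, k) = -424 (W(P, k) = 27 - 1*451 = 27 - 451 = -424)
W(-38, 2229) + 1557729 = -424 + 1557729 = 1557305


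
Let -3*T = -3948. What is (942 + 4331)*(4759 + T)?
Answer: 32033475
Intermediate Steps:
T = 1316 (T = -1/3*(-3948) = 1316)
(942 + 4331)*(4759 + T) = (942 + 4331)*(4759 + 1316) = 5273*6075 = 32033475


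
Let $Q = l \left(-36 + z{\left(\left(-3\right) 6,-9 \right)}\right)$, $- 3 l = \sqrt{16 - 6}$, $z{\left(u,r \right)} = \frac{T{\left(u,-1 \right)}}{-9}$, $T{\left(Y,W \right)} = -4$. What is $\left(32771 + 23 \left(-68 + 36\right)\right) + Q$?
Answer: $32035 + \frac{320 \sqrt{10}}{27} \approx 32072.0$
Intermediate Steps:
$z{\left(u,r \right)} = \frac{4}{9}$ ($z{\left(u,r \right)} = - \frac{4}{-9} = \left(-4\right) \left(- \frac{1}{9}\right) = \frac{4}{9}$)
$l = - \frac{\sqrt{10}}{3}$ ($l = - \frac{\sqrt{16 - 6}}{3} = - \frac{\sqrt{10}}{3} \approx -1.0541$)
$Q = \frac{320 \sqrt{10}}{27}$ ($Q = - \frac{\sqrt{10}}{3} \left(-36 + \frac{4}{9}\right) = - \frac{\sqrt{10}}{3} \left(- \frac{320}{9}\right) = \frac{320 \sqrt{10}}{27} \approx 37.479$)
$\left(32771 + 23 \left(-68 + 36\right)\right) + Q = \left(32771 + 23 \left(-68 + 36\right)\right) + \frac{320 \sqrt{10}}{27} = \left(32771 + 23 \left(-32\right)\right) + \frac{320 \sqrt{10}}{27} = \left(32771 - 736\right) + \frac{320 \sqrt{10}}{27} = 32035 + \frac{320 \sqrt{10}}{27}$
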